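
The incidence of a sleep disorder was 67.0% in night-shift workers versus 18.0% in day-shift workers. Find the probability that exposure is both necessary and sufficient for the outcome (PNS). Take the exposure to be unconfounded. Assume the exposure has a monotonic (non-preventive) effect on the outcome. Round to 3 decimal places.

PNS ≈ 0.490

p₁ = 0.67, p₀ = 0.18.
Under exogeneity and monotonicity, PNS = p₁ − p₀.
PNS = 0.67 − 0.18 = 0.49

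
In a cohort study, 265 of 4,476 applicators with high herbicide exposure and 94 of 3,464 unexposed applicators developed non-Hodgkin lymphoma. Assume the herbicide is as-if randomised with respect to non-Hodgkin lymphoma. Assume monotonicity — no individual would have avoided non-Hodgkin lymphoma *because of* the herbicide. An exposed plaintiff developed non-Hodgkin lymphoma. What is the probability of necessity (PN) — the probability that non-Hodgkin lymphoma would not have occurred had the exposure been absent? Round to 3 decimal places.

p₁ = P(outcome | exposed) = 265/4476 = 0.059205
p₀ = P(outcome | unexposed) = 94/3464 = 0.027136
Under exogeneity and monotonicity, PN = (p₁ − p₀) / p₁.
PN = (0.059205 − 0.027136) / 0.059205 = 0.032068 / 0.059205 ≈ 0.5417

PN ≈ 0.542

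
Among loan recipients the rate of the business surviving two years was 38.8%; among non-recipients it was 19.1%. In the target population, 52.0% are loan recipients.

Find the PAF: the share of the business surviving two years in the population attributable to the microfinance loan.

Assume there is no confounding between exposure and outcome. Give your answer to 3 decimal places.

p₁ = 0.388, p₀ = 0.191.
Overall risk P(Y=1) = π·p₁ + (1−π)·p₀ = 0.52×0.388 + 0.48×0.191 = 0.29344.
Under exogeneity, PAF = [P(Y=1) − p₀] / P(Y=1).
PAF = (0.29344 − 0.191) / 0.29344 ≈ 0.3491

PAF ≈ 0.349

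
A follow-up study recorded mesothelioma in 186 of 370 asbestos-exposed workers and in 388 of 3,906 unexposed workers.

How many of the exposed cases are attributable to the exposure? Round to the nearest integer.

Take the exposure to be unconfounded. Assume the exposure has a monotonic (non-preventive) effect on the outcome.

about 149 cases

p₁ = P(outcome | exposed) = 186/370 = 0.5027
p₀ = P(outcome | unexposed) = 388/3906 = 0.099334
PN = (p₁ − p₀)/p₁ = (0.5027 − 0.099334) / 0.5027 ≈ 0.80240.
Attributable cases ≈ PN × (exposed cases) = 0.80240 × 186 ≈ 149.25.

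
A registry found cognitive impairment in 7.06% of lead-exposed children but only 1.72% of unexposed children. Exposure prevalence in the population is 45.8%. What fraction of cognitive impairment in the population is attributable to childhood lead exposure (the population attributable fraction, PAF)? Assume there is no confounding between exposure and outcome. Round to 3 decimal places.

p₁ = 0.0706, p₀ = 0.0172.
Overall risk P(Y=1) = π·p₁ + (1−π)·p₀ = 0.458×0.0706 + 0.542×0.0172 = 0.041657.
Under exogeneity, PAF = [P(Y=1) − p₀] / P(Y=1).
PAF = (0.041657 − 0.0172) / 0.041657 ≈ 0.5871

PAF ≈ 0.587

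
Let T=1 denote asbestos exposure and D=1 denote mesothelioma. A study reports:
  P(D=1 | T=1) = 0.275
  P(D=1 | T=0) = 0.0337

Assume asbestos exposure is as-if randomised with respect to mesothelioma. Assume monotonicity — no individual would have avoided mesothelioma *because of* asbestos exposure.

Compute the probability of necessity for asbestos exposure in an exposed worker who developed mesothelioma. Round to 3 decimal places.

Let p₁ = 0.275, p₀ = 0.0337.
Under exogeneity and monotonicity, PN = (p₁ − p₀) / p₁.
PN = (0.275 − 0.0337) / 0.275 = 0.2413 / 0.275 ≈ 0.8775

PN ≈ 0.877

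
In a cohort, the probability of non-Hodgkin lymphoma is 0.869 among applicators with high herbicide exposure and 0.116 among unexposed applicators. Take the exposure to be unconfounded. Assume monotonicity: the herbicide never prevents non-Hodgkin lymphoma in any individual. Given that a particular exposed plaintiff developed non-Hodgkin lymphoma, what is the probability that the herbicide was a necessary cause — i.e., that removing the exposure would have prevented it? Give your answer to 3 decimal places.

PN ≈ 0.867

Let p₁ = 0.869, p₀ = 0.116.
Under exogeneity and monotonicity, PN = (p₁ − p₀) / p₁.
PN = (0.869 − 0.116) / 0.869 = 0.753 / 0.869 ≈ 0.8665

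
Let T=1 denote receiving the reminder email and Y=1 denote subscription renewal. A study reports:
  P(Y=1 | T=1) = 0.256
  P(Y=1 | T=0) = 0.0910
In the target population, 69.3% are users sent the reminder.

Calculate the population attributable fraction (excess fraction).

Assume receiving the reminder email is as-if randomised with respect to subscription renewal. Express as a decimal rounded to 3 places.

Let p₁ = 0.256, p₀ = 0.091.
Overall risk P(Y=1) = π·p₁ + (1−π)·p₀ = 0.693×0.256 + 0.307×0.091 = 0.20534.
Under exogeneity, PAF = [P(Y=1) − p₀] / P(Y=1).
PAF = (0.20534 − 0.091) / 0.20534 ≈ 0.5568

PAF ≈ 0.557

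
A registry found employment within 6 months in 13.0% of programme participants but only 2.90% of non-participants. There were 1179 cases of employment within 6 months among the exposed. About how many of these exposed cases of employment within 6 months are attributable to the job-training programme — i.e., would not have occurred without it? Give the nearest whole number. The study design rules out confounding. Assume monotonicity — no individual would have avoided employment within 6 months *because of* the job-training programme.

p₁ = 0.13, p₀ = 0.029.
PN = (p₁ − p₀)/p₁ = (0.13 − 0.029) / 0.13 ≈ 0.77692.
Attributable cases ≈ PN × (exposed cases) = 0.77692 × 1179 ≈ 915.99.

about 916 cases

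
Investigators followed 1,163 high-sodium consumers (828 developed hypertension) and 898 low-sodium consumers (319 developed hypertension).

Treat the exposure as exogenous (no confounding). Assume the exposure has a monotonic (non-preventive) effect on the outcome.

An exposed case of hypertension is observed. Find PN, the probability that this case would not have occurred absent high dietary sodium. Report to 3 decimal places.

PN ≈ 0.501

p₁ = P(outcome | exposed) = 828/1163 = 0.71195
p₀ = P(outcome | unexposed) = 319/898 = 0.35523
Under exogeneity and monotonicity, PN = (p₁ − p₀) / p₁.
PN = (0.71195 − 0.35523) / 0.71195 = 0.35672 / 0.71195 ≈ 0.5010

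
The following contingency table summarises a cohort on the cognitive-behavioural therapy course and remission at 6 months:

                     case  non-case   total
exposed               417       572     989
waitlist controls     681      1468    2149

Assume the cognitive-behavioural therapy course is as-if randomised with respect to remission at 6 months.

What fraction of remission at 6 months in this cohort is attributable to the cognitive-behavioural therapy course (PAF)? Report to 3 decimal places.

p₁ = P(outcome | exposed) = 417/989 = 0.42164
p₀ = P(outcome | unexposed) = 681/2149 = 0.31689
Exposure prevalence π = 989/3138 = 0.31517; overall risk P(Y=1) = 0.3499.
Under exogeneity, PAF = [P(Y=1) − p₀]/P(Y=1).
PAF = (0.3499 − 0.31689) / 0.3499 ≈ 0.0943

PAF ≈ 0.094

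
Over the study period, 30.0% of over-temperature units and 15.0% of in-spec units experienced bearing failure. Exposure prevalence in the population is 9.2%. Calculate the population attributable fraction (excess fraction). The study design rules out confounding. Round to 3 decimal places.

p₁ = 0.3, p₀ = 0.15.
Overall risk P(Y=1) = π·p₁ + (1−π)·p₀ = 0.092×0.3 + 0.908×0.15 = 0.1638.
Under exogeneity, PAF = [P(Y=1) − p₀] / P(Y=1).
PAF = (0.1638 − 0.15) / 0.1638 ≈ 0.0842

PAF ≈ 0.084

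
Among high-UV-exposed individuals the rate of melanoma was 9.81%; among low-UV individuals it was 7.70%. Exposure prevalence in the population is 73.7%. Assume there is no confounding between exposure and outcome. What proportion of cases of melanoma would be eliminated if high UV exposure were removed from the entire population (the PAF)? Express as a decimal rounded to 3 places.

PAF ≈ 0.168

p₁ = 0.0981, p₀ = 0.077.
Overall risk P(Y=1) = π·p₁ + (1−π)·p₀ = 0.737×0.0981 + 0.263×0.077 = 0.092551.
Under exogeneity, PAF = [P(Y=1) − p₀] / P(Y=1).
PAF = (0.092551 − 0.077) / 0.092551 ≈ 0.1680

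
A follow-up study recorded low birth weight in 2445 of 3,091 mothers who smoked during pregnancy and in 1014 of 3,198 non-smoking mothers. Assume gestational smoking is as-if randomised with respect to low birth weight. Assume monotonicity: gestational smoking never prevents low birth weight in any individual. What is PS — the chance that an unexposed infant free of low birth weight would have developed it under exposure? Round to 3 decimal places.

p₁ = P(outcome | exposed) = 2445/3091 = 0.79101
p₀ = P(outcome | unexposed) = 1014/3198 = 0.31707
Under exogeneity and monotonicity, PS = (p₁ − p₀) / (1 − p₀).
PS = (0.79101 − 0.31707) / (1 − 0.31707) = 0.47393 / 0.68293 ≈ 0.6940

PS ≈ 0.694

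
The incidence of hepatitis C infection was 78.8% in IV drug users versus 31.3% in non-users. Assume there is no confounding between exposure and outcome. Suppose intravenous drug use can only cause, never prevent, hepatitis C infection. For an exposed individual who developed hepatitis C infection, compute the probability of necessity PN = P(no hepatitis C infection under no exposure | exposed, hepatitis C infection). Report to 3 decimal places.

p₁ = 0.788, p₀ = 0.313.
Under exogeneity and monotonicity, PN = (p₁ − p₀) / p₁.
PN = (0.788 − 0.313) / 0.788 = 0.475 / 0.788 ≈ 0.6028

PN ≈ 0.603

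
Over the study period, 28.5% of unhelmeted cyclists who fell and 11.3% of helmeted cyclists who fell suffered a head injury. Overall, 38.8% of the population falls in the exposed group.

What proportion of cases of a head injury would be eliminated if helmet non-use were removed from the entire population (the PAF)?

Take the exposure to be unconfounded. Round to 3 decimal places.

PAF ≈ 0.371

p₁ = 0.285, p₀ = 0.113.
Overall risk P(Y=1) = π·p₁ + (1−π)·p₀ = 0.388×0.285 + 0.612×0.113 = 0.17974.
Under exogeneity, PAF = [P(Y=1) − p₀] / P(Y=1).
PAF = (0.17974 − 0.113) / 0.17974 ≈ 0.3713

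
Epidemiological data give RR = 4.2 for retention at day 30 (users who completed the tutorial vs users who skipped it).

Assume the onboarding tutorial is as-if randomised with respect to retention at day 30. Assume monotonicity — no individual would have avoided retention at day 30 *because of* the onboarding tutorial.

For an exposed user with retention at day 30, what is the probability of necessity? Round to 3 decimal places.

PN ≈ 0.762

Under exogeneity and monotonicity, PN = (RR − 1) / RR = 1 − 1/RR.
PN = (4.2 − 1) / 4.2 = 3.2 / 4.2 ≈ 0.7619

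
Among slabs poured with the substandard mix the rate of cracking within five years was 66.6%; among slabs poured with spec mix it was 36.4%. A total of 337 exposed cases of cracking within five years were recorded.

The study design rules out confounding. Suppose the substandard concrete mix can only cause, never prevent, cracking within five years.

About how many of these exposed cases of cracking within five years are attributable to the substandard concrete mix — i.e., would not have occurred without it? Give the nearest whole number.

p₁ = 0.666, p₀ = 0.364.
PN = (p₁ − p₀)/p₁ = (0.666 − 0.364) / 0.666 ≈ 0.45345.
Attributable cases ≈ PN × (exposed cases) = 0.45345 × 337 ≈ 152.81.

about 153 cases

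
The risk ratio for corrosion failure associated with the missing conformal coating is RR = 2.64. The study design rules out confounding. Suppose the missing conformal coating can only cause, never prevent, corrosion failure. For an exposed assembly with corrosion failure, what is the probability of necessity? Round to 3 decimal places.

PN ≈ 0.621

Under exogeneity and monotonicity, PN = (RR − 1) / RR = 1 − 1/RR.
PN = (2.64 − 1) / 2.64 = 1.64 / 2.64 ≈ 0.6212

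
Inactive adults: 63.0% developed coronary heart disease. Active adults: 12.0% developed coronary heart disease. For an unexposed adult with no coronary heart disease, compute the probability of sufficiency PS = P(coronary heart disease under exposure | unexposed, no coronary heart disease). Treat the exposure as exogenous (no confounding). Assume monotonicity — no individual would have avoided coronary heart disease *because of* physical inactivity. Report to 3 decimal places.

PS ≈ 0.580

p₁ = 0.63, p₀ = 0.12.
Under exogeneity and monotonicity, PS = (p₁ − p₀) / (1 − p₀).
PS = (0.63 − 0.12) / (1 − 0.12) = 0.51 / 0.88 ≈ 0.5795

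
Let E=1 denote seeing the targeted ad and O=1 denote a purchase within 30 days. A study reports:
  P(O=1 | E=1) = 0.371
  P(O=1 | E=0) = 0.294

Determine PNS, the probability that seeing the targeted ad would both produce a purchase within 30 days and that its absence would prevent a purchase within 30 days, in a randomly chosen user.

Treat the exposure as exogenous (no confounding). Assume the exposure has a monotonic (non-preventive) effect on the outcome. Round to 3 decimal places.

PNS ≈ 0.077

Let p₁ = 0.371, p₀ = 0.294.
Under exogeneity and monotonicity, PNS = p₁ − p₀.
PNS = 0.371 − 0.294 = 0.077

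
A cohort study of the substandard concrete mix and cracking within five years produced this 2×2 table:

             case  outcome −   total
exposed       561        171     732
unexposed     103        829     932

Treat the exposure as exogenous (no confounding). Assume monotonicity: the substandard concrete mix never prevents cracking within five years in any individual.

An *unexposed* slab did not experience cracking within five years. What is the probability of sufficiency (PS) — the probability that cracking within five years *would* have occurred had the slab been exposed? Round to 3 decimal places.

PS ≈ 0.737

p₁ = P(outcome | exposed) = 561/732 = 0.76639
p₀ = P(outcome | unexposed) = 103/932 = 0.11052
Under exogeneity and monotonicity, PS = (p₁ − p₀)/(1 − p₀).
PS = (0.76639 − 0.11052) / 0.88948 ≈ 0.7374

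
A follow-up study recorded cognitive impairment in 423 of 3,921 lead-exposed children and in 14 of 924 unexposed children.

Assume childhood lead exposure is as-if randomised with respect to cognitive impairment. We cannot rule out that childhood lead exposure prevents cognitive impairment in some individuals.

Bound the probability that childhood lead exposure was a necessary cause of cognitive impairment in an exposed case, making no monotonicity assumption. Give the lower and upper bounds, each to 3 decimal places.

0.860 ≤ PN ≤ 1.000

p₁ = P(outcome | exposed) = 423/3921 = 0.10788
p₀ = P(outcome | unexposed) = 14/924 = 0.015152
Under exogeneity alone the bounds on PN are max{0,(p₁−p₀)/p₁} ≤ PN ≤ min{1,(1−p₀)/p₁}.
  lower = (p₁ − p₀)/p₁ = 0.092729 / 0.10788 ≈ 0.8596
  upper = min{1, (1 − p₀)/p₁} = 0.98485 / 0.10788 ≈ 9.1291 → capped at 1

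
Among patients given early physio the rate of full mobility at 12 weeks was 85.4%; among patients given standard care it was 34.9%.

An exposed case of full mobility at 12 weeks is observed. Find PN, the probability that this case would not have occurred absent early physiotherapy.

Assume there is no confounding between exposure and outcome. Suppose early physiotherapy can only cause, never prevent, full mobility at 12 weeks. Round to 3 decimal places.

PN ≈ 0.591

p₁ = 0.854, p₀ = 0.349.
Under exogeneity and monotonicity, PN = (p₁ − p₀) / p₁.
PN = (0.854 − 0.349) / 0.854 = 0.505 / 0.854 ≈ 0.5913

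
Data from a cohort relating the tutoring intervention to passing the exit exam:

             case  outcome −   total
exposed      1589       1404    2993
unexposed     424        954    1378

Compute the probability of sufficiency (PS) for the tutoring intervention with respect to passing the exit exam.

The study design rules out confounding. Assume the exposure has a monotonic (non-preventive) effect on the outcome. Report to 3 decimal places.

PS ≈ 0.322

p₁ = P(outcome | exposed) = 1589/2993 = 0.53091
p₀ = P(outcome | unexposed) = 424/1378 = 0.30769
Under exogeneity and monotonicity, PS = (p₁ − p₀) / (1 − p₀).
PS = (0.53091 − 0.30769) / (1 − 0.30769) = 0.22321 / 0.69231 ≈ 0.3224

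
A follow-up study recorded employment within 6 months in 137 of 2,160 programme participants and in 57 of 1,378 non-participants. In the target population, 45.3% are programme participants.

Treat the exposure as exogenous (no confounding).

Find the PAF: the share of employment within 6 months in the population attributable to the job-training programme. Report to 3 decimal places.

PAF ≈ 0.195

p₁ = P(outcome | exposed) = 137/2160 = 0.063426
p₀ = P(outcome | unexposed) = 57/1378 = 0.041364
Overall risk P(Y=1) = π·p₁ + (1−π)·p₀ = 0.453×0.063426 + 0.547×0.041364 = 0.051358.
Under exogeneity, PAF = [P(Y=1) − p₀] / P(Y=1).
PAF = (0.051358 − 0.041364) / 0.051358 ≈ 0.1946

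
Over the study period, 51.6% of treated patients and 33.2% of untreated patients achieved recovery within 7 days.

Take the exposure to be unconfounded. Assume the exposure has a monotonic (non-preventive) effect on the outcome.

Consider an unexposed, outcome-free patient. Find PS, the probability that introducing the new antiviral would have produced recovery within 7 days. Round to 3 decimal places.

PS ≈ 0.275

p₁ = 0.516, p₀ = 0.332.
Under exogeneity and monotonicity, PS = (p₁ − p₀) / (1 − p₀).
PS = (0.516 − 0.332) / (1 − 0.332) = 0.184 / 0.668 ≈ 0.2754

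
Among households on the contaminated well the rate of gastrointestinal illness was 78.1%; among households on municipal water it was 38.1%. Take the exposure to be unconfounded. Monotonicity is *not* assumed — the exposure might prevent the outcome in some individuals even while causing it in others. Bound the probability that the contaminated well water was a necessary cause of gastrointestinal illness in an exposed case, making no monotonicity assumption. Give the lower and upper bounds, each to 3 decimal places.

0.512 ≤ PN ≤ 0.793

p₁ = 0.781, p₀ = 0.381.
Under exogeneity alone the bounds on PN are max{0,(p₁−p₀)/p₁} ≤ PN ≤ min{1,(1−p₀)/p₁}.
  lower = (p₁ − p₀)/p₁ = 0.4 / 0.781 ≈ 0.5122
  upper = min{1, (1 − p₀)/p₁} = 0.619 / 0.781 ≈ 0.7926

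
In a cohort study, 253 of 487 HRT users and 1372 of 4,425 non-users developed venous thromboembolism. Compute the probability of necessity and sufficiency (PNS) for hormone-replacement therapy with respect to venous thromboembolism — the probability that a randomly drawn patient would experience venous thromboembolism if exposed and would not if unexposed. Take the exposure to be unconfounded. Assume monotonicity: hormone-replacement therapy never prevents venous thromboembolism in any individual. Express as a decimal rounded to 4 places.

PNS ≈ 0.2095

p₁ = P(outcome | exposed) = 253/487 = 0.51951
p₀ = P(outcome | unexposed) = 1372/4425 = 0.31006
Under exogeneity and monotonicity, PNS = p₁ − p₀.
PNS = 0.51951 − 0.31006 = 0.20945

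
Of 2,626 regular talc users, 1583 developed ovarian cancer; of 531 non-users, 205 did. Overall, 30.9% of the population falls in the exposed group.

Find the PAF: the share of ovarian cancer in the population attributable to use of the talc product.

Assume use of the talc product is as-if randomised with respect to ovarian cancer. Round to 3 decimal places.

PAF ≈ 0.148

p₁ = P(outcome | exposed) = 1583/2626 = 0.60282
p₀ = P(outcome | unexposed) = 205/531 = 0.38606
Overall risk P(Y=1) = π·p₁ + (1−π)·p₀ = 0.309×0.60282 + 0.691×0.38606 = 0.45304.
Under exogeneity, PAF = [P(Y=1) − p₀] / P(Y=1).
PAF = (0.45304 − 0.38606) / 0.45304 ≈ 0.1478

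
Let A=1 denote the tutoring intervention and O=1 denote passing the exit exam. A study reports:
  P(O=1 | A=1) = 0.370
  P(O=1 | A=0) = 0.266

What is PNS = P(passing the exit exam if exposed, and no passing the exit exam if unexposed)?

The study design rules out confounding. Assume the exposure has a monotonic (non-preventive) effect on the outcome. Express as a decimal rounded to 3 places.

PNS ≈ 0.104

Let p₁ = 0.37, p₀ = 0.266.
Under exogeneity and monotonicity, PNS = p₁ − p₀.
PNS = 0.37 − 0.266 = 0.104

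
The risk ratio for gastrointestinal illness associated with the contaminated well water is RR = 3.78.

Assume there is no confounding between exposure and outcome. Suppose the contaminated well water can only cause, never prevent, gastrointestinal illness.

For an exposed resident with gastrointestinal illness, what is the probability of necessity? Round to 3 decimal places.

PN ≈ 0.735

Under exogeneity and monotonicity, PN = (RR − 1) / RR = 1 − 1/RR.
PN = (3.78 − 1) / 3.78 = 2.78 / 3.78 ≈ 0.7354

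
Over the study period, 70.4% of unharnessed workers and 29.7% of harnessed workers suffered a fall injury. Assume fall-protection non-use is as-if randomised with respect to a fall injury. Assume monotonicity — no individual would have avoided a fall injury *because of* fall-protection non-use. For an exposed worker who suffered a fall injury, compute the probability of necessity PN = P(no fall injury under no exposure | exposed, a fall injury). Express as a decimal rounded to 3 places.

PN ≈ 0.578

p₁ = 0.704, p₀ = 0.297.
Under exogeneity and monotonicity, PN = (p₁ − p₀) / p₁.
PN = (0.704 − 0.297) / 0.704 = 0.407 / 0.704 ≈ 0.5781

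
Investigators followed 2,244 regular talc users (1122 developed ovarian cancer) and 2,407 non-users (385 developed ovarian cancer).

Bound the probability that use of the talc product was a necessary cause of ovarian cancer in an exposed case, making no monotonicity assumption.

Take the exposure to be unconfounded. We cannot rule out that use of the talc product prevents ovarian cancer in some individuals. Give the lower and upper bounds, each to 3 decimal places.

p₁ = P(outcome | exposed) = 1122/2244 = 0.5
p₀ = P(outcome | unexposed) = 385/2407 = 0.15995
Under exogeneity alone the bounds on PN are max{0,(p₁−p₀)/p₁} ≤ PN ≤ min{1,(1−p₀)/p₁}.
  lower = (p₁ − p₀)/p₁ = 0.34005 / 0.5 ≈ 0.6801
  upper = min{1, (1 − p₀)/p₁} = 0.84005 / 0.5 ≈ 1.6801 → capped at 1

0.680 ≤ PN ≤ 1.000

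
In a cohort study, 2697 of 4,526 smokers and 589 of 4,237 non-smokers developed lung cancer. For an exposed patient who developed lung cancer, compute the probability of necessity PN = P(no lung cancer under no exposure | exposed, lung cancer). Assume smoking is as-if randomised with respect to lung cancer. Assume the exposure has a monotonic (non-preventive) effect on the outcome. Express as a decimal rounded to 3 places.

PN ≈ 0.767

p₁ = P(outcome | exposed) = 2697/4526 = 0.59589
p₀ = P(outcome | unexposed) = 589/4237 = 0.13901
Under exogeneity and monotonicity, PN = (p₁ − p₀) / p₁.
PN = (0.59589 − 0.13901) / 0.59589 = 0.45688 / 0.59589 ≈ 0.7667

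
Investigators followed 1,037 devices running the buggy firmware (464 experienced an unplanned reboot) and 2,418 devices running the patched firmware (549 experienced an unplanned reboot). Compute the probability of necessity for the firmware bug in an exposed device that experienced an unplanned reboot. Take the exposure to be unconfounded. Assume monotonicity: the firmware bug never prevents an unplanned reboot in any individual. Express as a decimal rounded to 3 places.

p₁ = P(outcome | exposed) = 464/1037 = 0.44744
p₀ = P(outcome | unexposed) = 549/2418 = 0.22705
Under exogeneity and monotonicity, PN = (p₁ − p₀) / p₁.
PN = (0.44744 − 0.22705) / 0.44744 = 0.2204 / 0.44744 ≈ 0.4926

PN ≈ 0.493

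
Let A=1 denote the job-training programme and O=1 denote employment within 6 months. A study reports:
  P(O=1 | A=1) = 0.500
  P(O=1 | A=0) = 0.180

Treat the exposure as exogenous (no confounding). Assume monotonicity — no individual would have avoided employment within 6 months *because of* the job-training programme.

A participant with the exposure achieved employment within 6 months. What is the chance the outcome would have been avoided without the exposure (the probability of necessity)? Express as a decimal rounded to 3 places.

Let p₁ = 0.5, p₀ = 0.18.
Under exogeneity and monotonicity, PN = (p₁ − p₀) / p₁.
PN = (0.5 − 0.18) / 0.5 = 0.32 / 0.5 ≈ 0.6400

PN ≈ 0.640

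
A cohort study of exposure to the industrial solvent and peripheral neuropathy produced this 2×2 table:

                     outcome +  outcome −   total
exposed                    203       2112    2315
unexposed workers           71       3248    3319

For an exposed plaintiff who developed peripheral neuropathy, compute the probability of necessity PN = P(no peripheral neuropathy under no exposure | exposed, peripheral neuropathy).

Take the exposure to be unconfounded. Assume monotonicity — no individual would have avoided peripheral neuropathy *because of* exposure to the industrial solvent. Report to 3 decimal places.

p₁ = P(outcome | exposed) = 203/2315 = 0.087689
p₀ = P(outcome | unexposed) = 71/3319 = 0.021392
Under exogeneity and monotonicity, PN = (p₁ − p₀) / p₁.
PN = (0.087689 − 0.021392) / 0.087689 = 0.066297 / 0.087689 ≈ 0.7560

PN ≈ 0.756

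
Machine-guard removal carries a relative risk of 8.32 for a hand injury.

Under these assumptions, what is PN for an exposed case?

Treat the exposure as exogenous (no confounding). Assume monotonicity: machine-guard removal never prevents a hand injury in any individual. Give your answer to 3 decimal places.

Under exogeneity and monotonicity, PN = (RR − 1) / RR = 1 − 1/RR.
PN = (8.32 − 1) / 8.32 = 7.32 / 8.32 ≈ 0.8798

PN ≈ 0.880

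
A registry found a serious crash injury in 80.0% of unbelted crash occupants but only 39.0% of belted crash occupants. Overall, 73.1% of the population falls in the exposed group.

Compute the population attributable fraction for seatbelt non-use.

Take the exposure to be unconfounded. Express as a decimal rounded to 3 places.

PAF ≈ 0.435

p₁ = 0.8, p₀ = 0.39.
Overall risk P(Y=1) = π·p₁ + (1−π)·p₀ = 0.731×0.8 + 0.269×0.39 = 0.68971.
Under exogeneity, PAF = [P(Y=1) − p₀] / P(Y=1).
PAF = (0.68971 − 0.39) / 0.68971 ≈ 0.4345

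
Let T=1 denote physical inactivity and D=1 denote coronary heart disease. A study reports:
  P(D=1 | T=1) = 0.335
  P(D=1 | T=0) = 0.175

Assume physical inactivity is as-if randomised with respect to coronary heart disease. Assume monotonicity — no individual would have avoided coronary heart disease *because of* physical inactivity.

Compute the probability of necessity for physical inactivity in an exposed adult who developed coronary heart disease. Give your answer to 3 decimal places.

PN ≈ 0.478

Let p₁ = 0.335, p₀ = 0.175.
Under exogeneity and monotonicity, PN = (p₁ − p₀) / p₁.
PN = (0.335 − 0.175) / 0.335 = 0.16 / 0.335 ≈ 0.4776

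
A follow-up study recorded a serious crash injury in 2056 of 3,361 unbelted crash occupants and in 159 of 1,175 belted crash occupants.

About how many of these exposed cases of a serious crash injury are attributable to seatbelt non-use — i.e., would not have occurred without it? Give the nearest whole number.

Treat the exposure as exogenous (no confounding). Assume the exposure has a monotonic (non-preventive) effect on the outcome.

about 1601 cases

p₁ = P(outcome | exposed) = 2056/3361 = 0.61172
p₀ = P(outcome | unexposed) = 159/1175 = 0.13532
PN = (p₁ − p₀)/p₁ = (0.61172 − 0.13532) / 0.61172 ≈ 0.77879.
Attributable cases ≈ PN × (exposed cases) = 0.77879 × 2056 ≈ 1601.19.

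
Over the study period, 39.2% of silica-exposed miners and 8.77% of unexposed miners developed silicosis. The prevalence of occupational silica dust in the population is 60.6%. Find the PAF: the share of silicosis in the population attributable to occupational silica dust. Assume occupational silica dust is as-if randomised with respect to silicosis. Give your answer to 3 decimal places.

PAF ≈ 0.678

p₁ = 0.392, p₀ = 0.0877.
Overall risk P(Y=1) = π·p₁ + (1−π)·p₀ = 0.606×0.392 + 0.394×0.0877 = 0.27211.
Under exogeneity, PAF = [P(Y=1) − p₀] / P(Y=1).
PAF = (0.27211 − 0.0877) / 0.27211 ≈ 0.6777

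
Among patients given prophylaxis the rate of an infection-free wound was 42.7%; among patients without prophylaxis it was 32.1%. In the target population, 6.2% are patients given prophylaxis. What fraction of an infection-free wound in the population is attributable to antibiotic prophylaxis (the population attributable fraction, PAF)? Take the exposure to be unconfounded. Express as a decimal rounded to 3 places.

p₁ = 0.427, p₀ = 0.321.
Overall risk P(Y=1) = π·p₁ + (1−π)·p₀ = 0.062×0.427 + 0.938×0.321 = 0.32757.
Under exogeneity, PAF = [P(Y=1) − p₀] / P(Y=1).
PAF = (0.32757 − 0.321) / 0.32757 ≈ 0.0201

PAF ≈ 0.020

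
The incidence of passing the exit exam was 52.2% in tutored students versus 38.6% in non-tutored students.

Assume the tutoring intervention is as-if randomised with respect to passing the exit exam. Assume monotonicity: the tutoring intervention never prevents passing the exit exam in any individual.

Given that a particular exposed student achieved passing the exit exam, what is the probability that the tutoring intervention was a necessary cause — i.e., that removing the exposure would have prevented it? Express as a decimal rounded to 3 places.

p₁ = 0.522, p₀ = 0.386.
Under exogeneity and monotonicity, PN = (p₁ − p₀) / p₁.
PN = (0.522 − 0.386) / 0.522 = 0.136 / 0.522 ≈ 0.2605

PN ≈ 0.261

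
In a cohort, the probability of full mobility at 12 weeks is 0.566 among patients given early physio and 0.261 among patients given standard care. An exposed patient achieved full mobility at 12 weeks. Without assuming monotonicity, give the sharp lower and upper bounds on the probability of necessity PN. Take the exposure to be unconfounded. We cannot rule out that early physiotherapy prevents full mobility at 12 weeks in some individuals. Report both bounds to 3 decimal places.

Let p₁ = 0.566, p₀ = 0.261.
Under exogeneity alone the bounds on PN are max{0,(p₁−p₀)/p₁} ≤ PN ≤ min{1,(1−p₀)/p₁}.
  lower = (p₁ − p₀)/p₁ = 0.305 / 0.566 ≈ 0.5389
  upper = min{1, (1 − p₀)/p₁} = 0.739 / 0.566 ≈ 1.3057 → capped at 1

0.539 ≤ PN ≤ 1.000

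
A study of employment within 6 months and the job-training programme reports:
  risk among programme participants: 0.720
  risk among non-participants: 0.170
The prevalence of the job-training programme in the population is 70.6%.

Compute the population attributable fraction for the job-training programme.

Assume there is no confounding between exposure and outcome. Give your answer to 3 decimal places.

PAF ≈ 0.696

Let p₁ = 0.72, p₀ = 0.17.
Overall risk P(Y=1) = π·p₁ + (1−π)·p₀ = 0.706×0.72 + 0.294×0.17 = 0.5583.
Under exogeneity, PAF = [P(Y=1) − p₀] / P(Y=1).
PAF = (0.5583 − 0.17) / 0.5583 ≈ 0.6955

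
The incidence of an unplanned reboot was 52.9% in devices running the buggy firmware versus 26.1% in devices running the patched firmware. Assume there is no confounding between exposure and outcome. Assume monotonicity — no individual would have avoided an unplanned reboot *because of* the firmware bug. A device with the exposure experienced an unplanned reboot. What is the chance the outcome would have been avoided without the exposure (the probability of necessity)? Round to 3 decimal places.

PN ≈ 0.507

p₁ = 0.529, p₀ = 0.261.
Under exogeneity and monotonicity, PN = (p₁ − p₀) / p₁.
PN = (0.529 − 0.261) / 0.529 = 0.268 / 0.529 ≈ 0.5066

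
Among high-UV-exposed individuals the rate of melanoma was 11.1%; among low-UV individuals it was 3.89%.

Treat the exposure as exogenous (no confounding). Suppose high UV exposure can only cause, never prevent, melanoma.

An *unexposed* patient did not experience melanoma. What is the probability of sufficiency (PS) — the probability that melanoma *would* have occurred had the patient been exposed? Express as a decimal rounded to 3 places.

PS ≈ 0.075

p₁ = 0.111, p₀ = 0.0389.
Under exogeneity and monotonicity, PS = (p₁ − p₀) / (1 − p₀).
PS = (0.111 − 0.0389) / (1 − 0.0389) = 0.0721 / 0.9611 ≈ 0.0750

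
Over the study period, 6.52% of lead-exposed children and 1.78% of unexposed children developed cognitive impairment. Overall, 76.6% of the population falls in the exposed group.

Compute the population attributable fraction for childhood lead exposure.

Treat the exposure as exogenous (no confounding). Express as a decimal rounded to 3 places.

p₁ = 0.0652, p₀ = 0.0178.
Overall risk P(Y=1) = π·p₁ + (1−π)·p₀ = 0.766×0.0652 + 0.234×0.0178 = 0.054108.
Under exogeneity, PAF = [P(Y=1) − p₀] / P(Y=1).
PAF = (0.054108 − 0.0178) / 0.054108 ≈ 0.6710

PAF ≈ 0.671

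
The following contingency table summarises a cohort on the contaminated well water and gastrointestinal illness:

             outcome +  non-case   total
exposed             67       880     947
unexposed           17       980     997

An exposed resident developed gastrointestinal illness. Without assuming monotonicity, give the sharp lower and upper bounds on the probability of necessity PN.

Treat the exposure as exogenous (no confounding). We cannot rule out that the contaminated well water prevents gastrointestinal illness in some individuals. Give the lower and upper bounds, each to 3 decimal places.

0.759 ≤ PN ≤ 1.000

p₁ = P(outcome | exposed) = 67/947 = 0.07075
p₀ = P(outcome | unexposed) = 17/997 = 0.017051
Under exogeneity alone the bounds on PN are max{0,(p₁−p₀)/p₁} ≤ PN ≤ min{1,(1−p₀)/p₁}.
  lower = (p₁ − p₀)/p₁ = 0.053699 / 0.07075 ≈ 0.7590
  upper = min{1, (1 − p₀)/p₁} = 0.98295 / 0.07075 ≈ 13.8933 → capped at 1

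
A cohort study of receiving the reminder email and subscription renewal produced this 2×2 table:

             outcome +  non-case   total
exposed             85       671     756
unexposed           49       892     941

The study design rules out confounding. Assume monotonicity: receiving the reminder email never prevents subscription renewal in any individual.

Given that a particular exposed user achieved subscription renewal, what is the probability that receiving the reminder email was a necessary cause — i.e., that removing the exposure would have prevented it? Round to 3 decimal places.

p₁ = P(outcome | exposed) = 85/756 = 0.11243
p₀ = P(outcome | unexposed) = 49/941 = 0.052072
Under exogeneity and monotonicity, PN = (p₁ − p₀) / p₁.
PN = (0.11243 − 0.052072) / 0.11243 = 0.060362 / 0.11243 ≈ 0.5369

PN ≈ 0.537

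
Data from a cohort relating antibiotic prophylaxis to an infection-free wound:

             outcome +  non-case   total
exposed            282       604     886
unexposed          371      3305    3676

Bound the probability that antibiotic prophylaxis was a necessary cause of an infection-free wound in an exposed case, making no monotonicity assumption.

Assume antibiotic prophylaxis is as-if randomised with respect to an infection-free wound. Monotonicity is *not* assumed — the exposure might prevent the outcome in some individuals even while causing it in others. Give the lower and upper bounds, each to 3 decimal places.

0.683 ≤ PN ≤ 1.000

p₁ = P(outcome | exposed) = 282/886 = 0.31828
p₀ = P(outcome | unexposed) = 371/3676 = 0.10092
Under exogeneity alone the bounds on PN are max{0,(p₁−p₀)/p₁} ≤ PN ≤ min{1,(1−p₀)/p₁}.
  lower = (p₁ − p₀)/p₁ = 0.21736 / 0.31828 ≈ 0.6829
  upper = min{1, (1 − p₀)/p₁} = 0.89908 / 0.31828 ≈ 2.8248 → capped at 1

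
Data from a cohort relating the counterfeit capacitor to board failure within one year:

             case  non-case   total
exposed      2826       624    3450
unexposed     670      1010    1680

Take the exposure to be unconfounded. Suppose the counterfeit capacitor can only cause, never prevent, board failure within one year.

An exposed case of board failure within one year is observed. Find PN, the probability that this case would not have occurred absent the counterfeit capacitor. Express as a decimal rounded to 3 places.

p₁ = P(outcome | exposed) = 2826/3450 = 0.81913
p₀ = P(outcome | unexposed) = 670/1680 = 0.39881
Under exogeneity and monotonicity, PN = (p₁ − p₀)/p₁.
PN = (0.81913 − 0.39881) / 0.81913 ≈ 0.5131

PN ≈ 0.513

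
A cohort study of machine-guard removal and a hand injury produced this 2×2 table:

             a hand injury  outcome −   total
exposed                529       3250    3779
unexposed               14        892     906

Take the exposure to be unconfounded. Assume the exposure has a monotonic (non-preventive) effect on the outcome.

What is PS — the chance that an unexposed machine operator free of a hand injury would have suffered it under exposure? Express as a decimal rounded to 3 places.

PS ≈ 0.126

p₁ = P(outcome | exposed) = 529/3779 = 0.13998
p₀ = P(outcome | unexposed) = 14/906 = 0.015453
Under exogeneity and monotonicity, PS = (p₁ − p₀) / (1 − p₀).
PS = (0.13998 − 0.015453) / (1 − 0.015453) = 0.12453 / 0.98455 ≈ 0.1265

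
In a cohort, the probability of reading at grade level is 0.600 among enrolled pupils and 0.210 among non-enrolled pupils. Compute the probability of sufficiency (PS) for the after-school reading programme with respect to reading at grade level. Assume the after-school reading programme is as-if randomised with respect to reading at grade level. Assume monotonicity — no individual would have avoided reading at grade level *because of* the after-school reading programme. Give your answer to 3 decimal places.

Let p₁ = 0.6, p₀ = 0.21.
Under exogeneity and monotonicity, PS = (p₁ − p₀) / (1 − p₀).
PS = (0.6 − 0.21) / (1 − 0.21) = 0.39 / 0.79 ≈ 0.4937

PS ≈ 0.494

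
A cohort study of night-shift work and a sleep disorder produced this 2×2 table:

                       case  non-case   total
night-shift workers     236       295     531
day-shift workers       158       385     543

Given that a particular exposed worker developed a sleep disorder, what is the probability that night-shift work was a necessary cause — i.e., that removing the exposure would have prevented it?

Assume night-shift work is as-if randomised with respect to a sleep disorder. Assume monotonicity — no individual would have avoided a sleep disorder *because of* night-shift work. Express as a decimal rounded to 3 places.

p₁ = P(outcome | exposed) = 236/531 = 0.44444
p₀ = P(outcome | unexposed) = 158/543 = 0.29098
Under exogeneity and monotonicity, PN = (p₁ − p₀) / p₁.
PN = (0.44444 − 0.29098) / 0.44444 = 0.15347 / 0.44444 ≈ 0.3453

PN ≈ 0.345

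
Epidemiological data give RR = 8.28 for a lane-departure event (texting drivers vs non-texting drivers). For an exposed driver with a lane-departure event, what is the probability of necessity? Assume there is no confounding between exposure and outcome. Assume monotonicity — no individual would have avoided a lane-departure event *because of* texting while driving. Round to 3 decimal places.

PN ≈ 0.879

Under exogeneity and monotonicity, PN = (RR − 1) / RR = 1 − 1/RR.
PN = (8.28 − 1) / 8.28 = 7.28 / 8.28 ≈ 0.8792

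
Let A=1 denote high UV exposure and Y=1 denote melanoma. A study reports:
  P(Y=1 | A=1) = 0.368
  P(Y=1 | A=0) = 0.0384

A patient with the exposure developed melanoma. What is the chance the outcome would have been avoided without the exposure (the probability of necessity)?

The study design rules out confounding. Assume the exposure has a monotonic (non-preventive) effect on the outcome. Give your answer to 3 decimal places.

PN ≈ 0.896

Let p₁ = 0.368, p₀ = 0.0384.
Under exogeneity and monotonicity, PN = (p₁ − p₀) / p₁.
PN = (0.368 − 0.0384) / 0.368 = 0.3296 / 0.368 ≈ 0.8957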